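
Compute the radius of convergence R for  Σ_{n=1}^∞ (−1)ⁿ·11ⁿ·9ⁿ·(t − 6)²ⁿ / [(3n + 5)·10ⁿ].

Ratio test: |a_{n+1}/a_n| = [(3n + 5)/(3(n+1) + 5)] · 11·9/10 → 99/10 as n → ∞.
Writing y = (t − 6)², the series in y has radius 10/99, so |t − 6| < √(10/99) and R = √110/33.

R = √110/33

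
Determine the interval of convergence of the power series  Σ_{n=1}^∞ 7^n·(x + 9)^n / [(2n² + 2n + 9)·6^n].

Apply the ratio test: |a_{n+1}| / |a_n| = [(2n² + 2n + 9)/(2(n+1)² + 2(n+1) + 9)] · 7/6, which tends to 7/6 as n → ∞.
The series converges when 7/6 · |x + 9| < 1, giving R = 6/7.
At x = -57/7: the terms are on the order of 1/n², so the series converges absolutely by comparison with the p-series (p = 2 > 1).
At x = -69/7: absolute convergence follows by limit comparison with Σ 1/n².

[-69/7, -57/7]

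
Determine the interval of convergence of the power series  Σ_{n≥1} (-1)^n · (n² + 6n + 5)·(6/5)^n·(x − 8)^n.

Ratio test: |a_{n+1}/a_n| = [((n+1)² + 6(n+1) + 5)/(n² + 6n + 5)] · 6/5 → 6/5 as n → ∞.
Convergence for |x − 8| · 6/5 < 1, i.e. |x − 8| < 5/6. So R = 5/6.
At x = 53/6: the n-th term does not approach 0; divergence by the term test.
When x = 43/6, the n-th term does not approach 0; divergence by the term test.

(43/6, 53/6)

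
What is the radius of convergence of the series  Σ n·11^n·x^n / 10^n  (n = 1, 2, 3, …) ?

The ratio of consecutive coefficients is [(n+1)/n] · 11/10 → 11/10.
Hence the series converges for |x| < 1/(11/10) = 10/11, so the radius of convergence is 10/11.

R = 10/11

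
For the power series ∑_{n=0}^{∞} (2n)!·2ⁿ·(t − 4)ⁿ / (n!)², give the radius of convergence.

Apply the ratio test: |a_{n+1}| / |a_n| = (2n+1)·(2n+2)/(n+1)² · 2, which tends to 8 as n → ∞.
Hence the series converges for |t − 4| < 1/(8) = 1/8, so the radius of convergence is 1/8.

R = 1/8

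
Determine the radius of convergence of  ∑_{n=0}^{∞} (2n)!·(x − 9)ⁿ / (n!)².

R = 1/4

Ratio test: |a_{n+1}/a_n| = (2n+1)·(2n+2)/(n+1)² → 4 as n → ∞.
Thus R = 1/(4) = 1/4.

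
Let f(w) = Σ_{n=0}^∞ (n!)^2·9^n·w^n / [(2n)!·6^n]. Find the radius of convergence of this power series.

By the ratio test, |a_{n+1}/a_n| = (n+1)²/[(2n+1)·(2n+2)] · 9/6 → 3/8.
Convergence for |w| · 3/8 < 1, i.e. |w| < 8/3. So R = 8/3.

R = 8/3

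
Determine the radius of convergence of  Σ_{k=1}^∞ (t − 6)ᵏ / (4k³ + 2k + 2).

R = 1

The ratio of consecutive coefficients is (4k³ + 2k + 2)/(4(k+1)³ + 2(k+1) + 2) → 1.
Convergence for |t − 6| < 1, so R = 1.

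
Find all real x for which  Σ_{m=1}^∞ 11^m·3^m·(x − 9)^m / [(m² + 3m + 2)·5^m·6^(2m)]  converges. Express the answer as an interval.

The ratio of consecutive coefficients is [(m² + 3m + 2)/((m+1)² + 3(m+1) + 2)] · 11·3/(5·36) → 11/60.
Hence the series converges for |x − 9| < 1/(11/60) = 60/11, so the radius of convergence is 60/11.
Check x = 159/11: the series is dominated by a constant times Σ 1/m², which converges (p = 2 > 1).
Check x = 39/11: the series is dominated by a constant times Σ 1/m², which converges (p = 2 > 1).

[39/11, 159/11]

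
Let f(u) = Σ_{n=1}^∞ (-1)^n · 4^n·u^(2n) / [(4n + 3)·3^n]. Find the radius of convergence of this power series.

R = √3/2

The ratio of consecutive coefficients is [(4n + 3)/(4(n+1) + 3)] · 4/3 → 4/3.
Since the exponent of u increases by 2 each term, convergence requires |u|² < 3/4, hence R = √3/2.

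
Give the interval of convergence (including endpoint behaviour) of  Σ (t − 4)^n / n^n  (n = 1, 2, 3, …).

Root test: |a_n|^(1/n) = 1/n → 0.
The limit is 0 for every t, so R = ∞.

(−∞, ∞)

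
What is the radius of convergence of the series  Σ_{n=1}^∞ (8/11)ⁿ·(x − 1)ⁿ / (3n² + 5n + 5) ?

R = 11/8

Ratio test: |a_{n+1}/a_n| = [(3n² + 5n + 5)/(3(n+1)² + 5(n+1) + 5)] · 8/11 → 8/11 as n → ∞.
Hence the series converges for |x − 1| < 1/(8/11) = 11/8, so the radius of convergence is 11/8.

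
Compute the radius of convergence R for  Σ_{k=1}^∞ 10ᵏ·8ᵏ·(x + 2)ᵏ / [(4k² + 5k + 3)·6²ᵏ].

Apply the ratio test: |a_{k+1}| / |a_k| = [(4k² + 5k + 3)/(4(k+1)² + 5(k+1) + 3)] · 10·8/36, which tends to 20/9 as k → ∞.
Convergence for |x + 2| · 20/9 < 1, i.e. |x + 2| < 9/20. So R = 9/20.

R = 9/20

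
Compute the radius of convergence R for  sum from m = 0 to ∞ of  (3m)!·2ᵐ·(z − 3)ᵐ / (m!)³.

The ratio of consecutive coefficients is (3m+1)·(3m+2)·(3m+3)/(m+1)³ · 2 → 54.
Hence the series converges for |z − 3| < 1/(54) = 1/54, so the radius of convergence is 1/54.

R = 1/54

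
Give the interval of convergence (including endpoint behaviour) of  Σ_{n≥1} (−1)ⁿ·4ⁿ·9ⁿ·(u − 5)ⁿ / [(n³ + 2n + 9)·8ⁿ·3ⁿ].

Ratio test: |a_{n+1}/a_n| = [(n³ + 2n + 9)/((n+1)³ + 2(n+1) + 9)] · 4·9/(8·3) → 3/2 as n → ∞.
The series converges when 3/2 · |u − 5| < 1, giving R = 2/3.
Endpoint u = 17/3: absolute convergence follows by limit comparison with Σ 1/n³.
Endpoint u = 13/3: the terms are on the order of 1/n³, so the series converges absolutely by comparison with the p-series (p = 3 > 1).

[13/3, 17/3]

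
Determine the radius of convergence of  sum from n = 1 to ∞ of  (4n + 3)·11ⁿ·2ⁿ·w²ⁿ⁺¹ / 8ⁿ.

Apply the ratio test: |a_{n+1}| / |a_n| = [(4(n+1) + 3)/(4n + 3)] · 11·2/8, which tends to 11/4 as n → ∞.
Since the exponent of w increases by 2 each term, convergence requires |w|² < 4/11, hence R = 2√11/11.

R = 2√11/11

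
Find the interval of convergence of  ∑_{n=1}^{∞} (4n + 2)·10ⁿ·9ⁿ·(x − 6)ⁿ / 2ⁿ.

(269/45, 271/45)

By the ratio test, |a_{n+1}/a_n| = [(4(n+1) + 2)/(4n + 2)] · 10·9/2 → 45.
Hence the series converges for |x − 6| < 1/(45) = 1/45, so the radius of convergence is 1/45.
Endpoint x = 271/45: the terms have absolute value of order n, which does not tend to 0, so the series diverges by the divergence test.
Endpoint x = 269/45: the n-th term does not approach 0; divergence by the term test.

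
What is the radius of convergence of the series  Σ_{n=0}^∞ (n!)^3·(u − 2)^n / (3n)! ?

The ratio of consecutive coefficients is (n+1)³/[(3n+1)·(3n+2)·(3n+3)] → 1/27.
The series converges when 1/27 · |u − 2| < 1, giving R = 27.

R = 27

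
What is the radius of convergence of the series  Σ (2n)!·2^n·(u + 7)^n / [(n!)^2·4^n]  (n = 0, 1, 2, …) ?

The ratio of consecutive coefficients is (2n+1)·(2n+2)/(n+1)² · 2/4 → 2.
Hence the series converges for |u + 7| < 1/(2) = 1/2, so the radius of convergence is 1/2.

R = 1/2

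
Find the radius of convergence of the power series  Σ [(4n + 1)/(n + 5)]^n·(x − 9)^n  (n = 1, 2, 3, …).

Root test: |a_n|^(1/n) = (4n + 1)/(n + 5) → 4.
Convergence for |x − 9| · 4 < 1, i.e. |x − 9| < 1/4. So R = 1/4.

R = 1/4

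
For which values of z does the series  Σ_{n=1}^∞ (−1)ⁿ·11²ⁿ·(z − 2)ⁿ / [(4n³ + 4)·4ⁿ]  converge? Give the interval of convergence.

The ratio of consecutive coefficients is [(4n³ + 4)/(4(n+1)³ + 4)] · 121/4 → 121/4.
The series converges when 121/4 · |z − 2| < 1, giving R = 4/121.
At z = 246/121: absolute convergence follows by limit comparison with Σ 1/n³.
When z = 238/121, the terms are on the order of 1/n³, so the series converges absolutely by comparison with the p-series (p = 3 > 1).

[238/121, 246/121]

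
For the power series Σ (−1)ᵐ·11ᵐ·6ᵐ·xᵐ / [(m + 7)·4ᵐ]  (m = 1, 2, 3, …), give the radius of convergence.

R = 2/33

Ratio test: |a_{m+1}/a_m| = [(m + 7)/((m+1) + 7)] · 11·6/4 → 33/2 as m → ∞.
Convergence for |x| · 33/2 < 1, i.e. |x| < 2/33. So R = 2/33.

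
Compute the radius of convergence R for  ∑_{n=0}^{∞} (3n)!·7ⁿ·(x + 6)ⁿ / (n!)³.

R = 1/189

The ratio of consecutive coefficients is (3n+1)·(3n+2)·(3n+3)/(n+1)³ · 7 → 189.
Thus R = 1/(189) = 1/189.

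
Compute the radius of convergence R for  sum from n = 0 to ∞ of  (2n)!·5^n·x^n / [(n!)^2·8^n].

The ratio of consecutive coefficients is (2n+1)·(2n+2)/(n+1)² · 5/8 → 5/2.
Hence the series converges for |x| < 1/(5/2) = 2/5, so the radius of convergence is 2/5.

R = 2/5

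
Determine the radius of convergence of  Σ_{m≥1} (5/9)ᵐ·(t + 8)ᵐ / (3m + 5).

R = 9/5

By the ratio test, |a_{m+1}/a_m| = [(3m + 5)/(3(m+1) + 5)] · 5/9 → 5/9.
Hence the series converges for |t + 8| < 1/(5/9) = 9/5, so the radius of convergence is 9/5.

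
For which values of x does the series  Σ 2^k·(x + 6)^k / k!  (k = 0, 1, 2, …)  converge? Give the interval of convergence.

Apply the ratio test: |a_{k+1}| / |a_k| = 2 · 1/(k+1), which tends to 0 as k → ∞.
The limit is 0, so the series converges for all x; R = ∞.

(−∞, ∞)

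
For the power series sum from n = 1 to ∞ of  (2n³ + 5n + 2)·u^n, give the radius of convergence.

R = 1

Ratio test: |a_{n+1}/a_n| = (2(n+1)³ + 5(n+1) + 2)/(2n³ + 5n + 2) → 1 as n → ∞.
So the series converges when |u| < 1 and diverges when |u| > 1; R = 1.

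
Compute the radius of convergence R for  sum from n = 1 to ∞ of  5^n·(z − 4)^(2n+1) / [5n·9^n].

The ratio of consecutive coefficients is [5n/5(n+1)] · 5/9 → 5/9.
Writing y = (z − 4)², the series in y has radius 9/5, so |z − 4| < √(9/5) and R = 3√5/5.

R = 3√5/5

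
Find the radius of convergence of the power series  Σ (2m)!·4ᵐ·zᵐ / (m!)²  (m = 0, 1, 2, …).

R = 1/16

Apply the ratio test: |a_{m+1}| / |a_m| = (2m+1)·(2m+2)/(m+1)² · 4, which tends to 16 as m → ∞.
Thus R = 1/(16) = 1/16.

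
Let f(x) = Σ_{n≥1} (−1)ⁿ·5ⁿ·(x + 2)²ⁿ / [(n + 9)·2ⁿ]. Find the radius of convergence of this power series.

Apply the ratio test: |a_{n+1}| / |a_n| = [(n + 9)/((n+1) + 9)] · 5/2, which tends to 5/2 as n → ∞.
Since the exponent of (x + 2) increases by 2 each term, convergence requires |x + 2|² < 2/5, hence R = √10/5.

R = √10/5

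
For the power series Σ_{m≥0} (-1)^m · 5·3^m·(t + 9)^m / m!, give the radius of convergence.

R = ∞

By the ratio test, |a_{m+1}/a_m| = 5/5 · 3 · 1/(m+1) → 0.
The limit is 0, so the series converges for all t; R = ∞.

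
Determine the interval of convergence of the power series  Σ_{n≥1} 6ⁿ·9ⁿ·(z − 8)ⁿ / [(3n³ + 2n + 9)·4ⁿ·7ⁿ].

[202/27, 230/27]

The ratio of consecutive coefficients is [(3n³ + 2n + 9)/(3(n+1)³ + 2(n+1) + 9)] · 6·9/(4·7) → 27/14.
Hence the series converges for |z − 8| < 1/(27/14) = 14/27, so the radius of convergence is 14/27.
Check z = 230/27: the terms are on the order of 1/n³, so the series converges absolutely by comparison with the p-series (p = 3 > 1).
Endpoint z = 202/27: the series is dominated by a constant times Σ 1/n³, which converges (p = 3 > 1).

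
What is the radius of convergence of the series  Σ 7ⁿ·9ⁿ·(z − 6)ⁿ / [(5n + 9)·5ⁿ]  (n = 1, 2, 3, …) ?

The ratio of consecutive coefficients is [(5n + 9)/(5(n+1) + 9)] · 7·9/5 → 63/5.
Convergence for |z − 6| · 63/5 < 1, i.e. |z − 6| < 5/63. So R = 5/63.

R = 5/63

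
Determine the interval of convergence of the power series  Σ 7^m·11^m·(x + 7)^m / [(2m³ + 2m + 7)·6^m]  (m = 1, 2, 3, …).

The ratio of consecutive coefficients is [(2m³ + 2m + 7)/(2(m+1)³ + 2(m+1) + 7)] · 7·11/6 → 77/6.
Hence the series converges for |x + 7| < 1/(77/6) = 6/77, so the radius of convergence is 6/77.
At x = -533/77: the series is dominated by a constant times Σ 1/m³, which converges (p = 3 > 1).
Check x = -545/77: absolute convergence follows by limit comparison with Σ 1/m³.

[-545/77, -533/77]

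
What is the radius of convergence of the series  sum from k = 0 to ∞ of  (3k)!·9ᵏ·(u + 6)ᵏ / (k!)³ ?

Ratio test: |a_{k+1}/a_k| = (3k+1)·(3k+2)·(3k+3)/(k+1)³ · 9 → 243 as k → ∞.
Hence the series converges for |u + 6| < 1/(243) = 1/243, so the radius of convergence is 1/243.

R = 1/243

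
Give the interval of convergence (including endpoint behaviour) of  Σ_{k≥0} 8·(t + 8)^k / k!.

By the ratio test, |a_{k+1}/a_k| = 8/8 · 1/(k+1) → 0.
The limit is 0, so the series converges for all t; R = ∞.

(−∞, ∞)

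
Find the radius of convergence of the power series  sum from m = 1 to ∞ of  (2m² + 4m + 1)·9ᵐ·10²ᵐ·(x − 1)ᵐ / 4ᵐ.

By the ratio test, |a_{m+1}/a_m| = [(2(m+1)² + 4(m+1) + 1)/(2m² + 4m + 1)] · 9·100/4 → 225.
Convergence for |x − 1| · 225 < 1, i.e. |x − 1| < 1/225. So R = 1/225.

R = 1/225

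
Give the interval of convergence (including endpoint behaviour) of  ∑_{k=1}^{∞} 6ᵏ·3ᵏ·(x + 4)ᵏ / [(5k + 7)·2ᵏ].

The ratio of consecutive coefficients is [(5k + 7)/(5(k+1) + 7)] · 6·3/2 → 9.
Thus R = 1/(9) = 1/9.
When x = -35/9, comparison with the harmonic series Σ 1/k shows the series diverges.
When x = -37/9, convergence follows from the alternating series test (terms decrease monotonically to 0).

[-37/9, -35/9)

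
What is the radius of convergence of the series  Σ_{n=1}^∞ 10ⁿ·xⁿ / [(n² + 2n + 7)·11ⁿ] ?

R = 11/10

Ratio test: |a_{n+1}/a_n| = [(n² + 2n + 7)/((n+1)² + 2(n+1) + 7)] · 10/11 → 10/11 as n → ∞.
Thus R = 1/(10/11) = 11/10.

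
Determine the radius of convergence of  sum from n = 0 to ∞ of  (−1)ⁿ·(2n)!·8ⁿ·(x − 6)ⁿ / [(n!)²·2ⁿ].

The ratio of consecutive coefficients is (2n+1)·(2n+2)/(n+1)² · 8/2 → 16.
The series converges when 16 · |x − 6| < 1, giving R = 1/16.

R = 1/16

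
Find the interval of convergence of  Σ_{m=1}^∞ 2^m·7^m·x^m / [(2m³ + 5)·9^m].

Ratio test: |a_{m+1}/a_m| = [(2m³ + 5)/(2(m+1)³ + 5)] · 2·7/9 → 14/9 as m → ∞.
Convergence for |x| · 14/9 < 1, i.e. |x| < 9/14. So R = 9/14.
When x = 9/14, the series is dominated by a constant times Σ 1/m³, which converges (p = 3 > 1).
Check x = -9/14: the terms are on the order of 1/m³, so the series converges absolutely by comparison with the p-series (p = 3 > 1).

[-9/14, 9/14]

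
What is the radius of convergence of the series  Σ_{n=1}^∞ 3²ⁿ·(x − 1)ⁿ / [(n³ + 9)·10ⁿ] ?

R = 10/9

Apply the ratio test: |a_{n+1}| / |a_n| = [(n³ + 9)/((n+1)³ + 9)] · 9/10, which tends to 9/10 as n → ∞.
The series converges when 9/10 · |x − 1| < 1, giving R = 10/9.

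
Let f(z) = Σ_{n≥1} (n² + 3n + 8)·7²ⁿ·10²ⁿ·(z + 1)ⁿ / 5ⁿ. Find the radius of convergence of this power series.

By the ratio test, |a_{n+1}/a_n| = [((n+1)² + 3(n+1) + 8)/(n² + 3n + 8)] · 49·100/5 → 980.
Thus R = 1/(980) = 1/980.

R = 1/980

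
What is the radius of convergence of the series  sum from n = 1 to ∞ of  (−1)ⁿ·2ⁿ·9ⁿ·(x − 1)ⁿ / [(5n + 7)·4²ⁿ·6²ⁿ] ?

R = 32

The ratio of consecutive coefficients is [(5n + 7)/(5(n+1) + 7)] · 2·9/(16·36) → 1/32.
Thus R = 1/(1/32) = 32.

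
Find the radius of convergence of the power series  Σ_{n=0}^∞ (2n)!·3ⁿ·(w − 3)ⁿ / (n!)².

R = 1/12

By the ratio test, |a_{n+1}/a_n| = (2n+1)·(2n+2)/(n+1)² · 3 → 12.
Thus R = 1/(12) = 1/12.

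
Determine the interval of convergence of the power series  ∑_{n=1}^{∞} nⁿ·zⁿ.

{0}

Applying the root test, |a_n|^(1/n) = n → ∞.
Since the n-th root of |a_n| is unbounded, the series converges only at z = 0; R = 0.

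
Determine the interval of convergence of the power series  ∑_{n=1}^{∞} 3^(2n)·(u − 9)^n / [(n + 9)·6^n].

[25/3, 29/3)

Ratio test: |a_{n+1}/a_n| = [(n + 9)/((n+1) + 9)] · 9/6 → 3/2 as n → ∞.
Hence the series converges for |u − 9| < 1/(3/2) = 2/3, so the radius of convergence is 2/3.
Endpoint u = 29/3: the terms behave like c/n; limit comparison with the harmonic series gives divergence.
At u = 25/3: convergence follows from the alternating series test (terms decrease monotonically to 0).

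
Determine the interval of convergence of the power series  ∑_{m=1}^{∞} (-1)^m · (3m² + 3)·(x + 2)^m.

By the ratio test, |a_{m+1}/a_m| = (3(m+1)² + 3)/(3m² + 3) → 1.
Hence R = 1.
At x = -1: the m-th term does not approach 0; divergence by the term test.
Endpoint x = -3: the m-th term does not approach 0; divergence by the term test.

(-3, -1)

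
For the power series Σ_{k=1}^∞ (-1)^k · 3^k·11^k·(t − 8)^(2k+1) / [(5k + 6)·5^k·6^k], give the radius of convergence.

By the ratio test, |a_{k+1}/a_k| = [(5k + 6)/(5(k+1) + 6)] · 3·11/(5·6) → 11/10.
Writing y = (t − 8)², the series in y has radius 10/11, so |t − 8| < √(10/11) and R = √110/11.

R = √110/11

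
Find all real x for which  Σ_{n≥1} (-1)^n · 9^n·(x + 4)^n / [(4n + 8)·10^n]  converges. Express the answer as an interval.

Apply the ratio test: |a_{n+1}| / |a_n| = [(4n + 8)/(4(n+1) + 8)] · 9/10, which tends to 9/10 as n → ∞.
Hence the series converges for |x + 4| < 1/(9/10) = 10/9, so the radius of convergence is 10/9.
Check x = -26/9: an alternating series whose terms decrease to 0 in absolute value, so it converges by the Leibniz criterion.
Check x = -46/9: the terms behave like c/n; limit comparison with the harmonic series gives divergence.

(-46/9, -26/9]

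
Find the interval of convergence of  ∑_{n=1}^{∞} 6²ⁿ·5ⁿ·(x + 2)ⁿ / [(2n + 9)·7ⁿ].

[-367/180, -353/180)

The ratio of consecutive coefficients is [(2n + 9)/(2(n+1) + 9)] · 36·5/7 → 180/7.
Thus R = 1/(180/7) = 7/180.
At x = -353/180: comparison with the harmonic series Σ 1/n shows the series diverges.
At x = -367/180: the terms alternate in sign and decrease monotonically to 0 in absolute value (size ~ c/n), so the alternating series test gives convergence.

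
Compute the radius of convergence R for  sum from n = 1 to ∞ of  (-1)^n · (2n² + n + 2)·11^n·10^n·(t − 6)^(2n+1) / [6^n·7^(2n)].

The ratio of consecutive coefficients is [(2(n+1)² + (n+1) + 2)/(2n² + n + 2)] · 11·10/(6·49) → 55/147.
Since the exponent of (t − 6) increases by 2 each term, convergence requires |t − 6|² < 147/55, hence R = 7√165/55.

R = 7√165/55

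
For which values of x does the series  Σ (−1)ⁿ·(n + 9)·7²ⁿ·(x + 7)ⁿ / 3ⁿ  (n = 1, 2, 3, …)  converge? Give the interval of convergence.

By the ratio test, |a_{n+1}/a_n| = [((n+1) + 9)/(n + 9)] · 49/3 → 49/3.
The series converges when 49/3 · |x + 7| < 1, giving R = 3/49.
Check x = -340/49: the n-th term does not approach 0; divergence by the term test.
Check x = -346/49: the n-th term does not approach 0; divergence by the term test.

(-346/49, -340/49)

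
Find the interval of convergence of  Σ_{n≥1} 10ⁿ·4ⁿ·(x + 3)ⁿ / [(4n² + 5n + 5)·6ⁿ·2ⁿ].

[-33/10, -27/10]

Apply the ratio test: |a_{n+1}| / |a_n| = [(4n² + 5n + 5)/(4(n+1)² + 5(n+1) + 5)] · 10·4/(6·2), which tends to 10/3 as n → ∞.
Convergence for |x + 3| · 10/3 < 1, i.e. |x + 3| < 3/10. So R = 3/10.
Check x = -27/10: the terms are on the order of 1/n², so the series converges absolutely by comparison with the p-series (p = 2 > 1).
Check x = -33/10: the terms are on the order of 1/n², so the series converges absolutely by comparison with the p-series (p = 2 > 1).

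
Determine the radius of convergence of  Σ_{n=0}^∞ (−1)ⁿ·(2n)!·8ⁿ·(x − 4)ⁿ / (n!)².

The ratio of consecutive coefficients is (2n+1)·(2n+2)/(n+1)² · 8 → 32.
The series converges when 32 · |x − 4| < 1, giving R = 1/32.

R = 1/32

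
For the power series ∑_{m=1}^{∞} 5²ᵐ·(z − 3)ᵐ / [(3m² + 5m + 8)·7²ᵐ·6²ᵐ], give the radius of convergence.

The ratio of consecutive coefficients is [(3m² + 5m + 8)/(3(m+1)² + 5(m+1) + 8)] · 25/(49·36) → 25/1764.
Convergence for |z − 3| · 25/1764 < 1, i.e. |z − 3| < 1764/25. So R = 1764/25.

R = 1764/25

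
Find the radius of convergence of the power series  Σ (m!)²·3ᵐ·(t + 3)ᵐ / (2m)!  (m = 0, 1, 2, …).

R = 4/3

The ratio of consecutive coefficients is (m+1)²/[(2m+1)·(2m+2)] · 3 → 3/4.
Hence the series converges for |t + 3| < 1/(3/4) = 4/3, so the radius of convergence is 4/3.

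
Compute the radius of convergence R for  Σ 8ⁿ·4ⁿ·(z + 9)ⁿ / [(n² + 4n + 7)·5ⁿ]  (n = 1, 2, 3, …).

R = 5/32

Ratio test: |a_{n+1}/a_n| = [(n² + 4n + 7)/((n+1)² + 4(n+1) + 7)] · 8·4/5 → 32/5 as n → ∞.
The series converges when 32/5 · |z + 9| < 1, giving R = 5/32.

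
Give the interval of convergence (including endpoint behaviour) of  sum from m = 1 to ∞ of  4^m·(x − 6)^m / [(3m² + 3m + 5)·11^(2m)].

[-97/4, 145/4]

Ratio test: |a_{m+1}/a_m| = [(3m² + 3m + 5)/(3(m+1)² + 3(m+1) + 5)] · 4/121 → 4/121 as m → ∞.
Convergence for |x − 6| · 4/121 < 1, i.e. |x − 6| < 121/4. So R = 121/4.
Endpoint x = 145/4: absolute convergence follows by limit comparison with Σ 1/m².
Endpoint x = -97/4: absolute convergence follows by limit comparison with Σ 1/m².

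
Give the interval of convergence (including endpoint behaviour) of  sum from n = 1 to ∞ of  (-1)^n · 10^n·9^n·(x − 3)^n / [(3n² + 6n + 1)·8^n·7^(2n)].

Ratio test: |a_{n+1}/a_n| = [(3n² + 6n + 1)/(3(n+1)² + 6(n+1) + 1)] · 10·9/(8·49) → 45/196 as n → ∞.
Hence the series converges for |x − 3| < 1/(45/196) = 196/45, so the radius of convergence is 196/45.
When x = 331/45, the terms are on the order of 1/n², so the series converges absolutely by comparison with the p-series (p = 2 > 1).
At x = -61/45: the series is dominated by a constant times Σ 1/n², which converges (p = 2 > 1).

[-61/45, 331/45]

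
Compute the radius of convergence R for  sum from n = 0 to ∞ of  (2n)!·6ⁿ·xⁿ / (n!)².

R = 1/24

Apply the ratio test: |a_{n+1}| / |a_n| = (2n+1)·(2n+2)/(n+1)² · 6, which tends to 24 as n → ∞.
Hence the series converges for |x| < 1/(24) = 1/24, so the radius of convergence is 1/24.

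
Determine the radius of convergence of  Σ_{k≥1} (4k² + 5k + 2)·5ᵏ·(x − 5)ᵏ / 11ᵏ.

Apply the ratio test: |a_{k+1}| / |a_k| = [(4(k+1)² + 5(k+1) + 2)/(4k² + 5k + 2)] · 5/11, which tends to 5/11 as k → ∞.
Thus R = 1/(5/11) = 11/5.

R = 11/5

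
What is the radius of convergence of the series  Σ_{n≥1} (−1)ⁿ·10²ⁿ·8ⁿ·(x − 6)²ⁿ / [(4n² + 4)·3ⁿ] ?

Apply the ratio test: |a_{n+1}| / |a_n| = [(4n² + 4)/(4(n+1)² + 4)] · 100·8/3, which tends to 800/3 as n → ∞.
Since the exponent of (x − 6) increases by 2 each term, convergence requires |x − 6|² < 3/800, hence R = √6/40.

R = √6/40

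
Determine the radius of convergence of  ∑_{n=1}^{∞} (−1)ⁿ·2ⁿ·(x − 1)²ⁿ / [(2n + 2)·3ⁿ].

R = √6/2

By the ratio test, |a_{n+1}/a_n| = [(2n + 2)/(2(n+1) + 2)] · 2/3 → 2/3.
Since the exponent of (x − 1) increases by 2 each term, convergence requires |x − 1|² < 3/2, hence R = √6/2.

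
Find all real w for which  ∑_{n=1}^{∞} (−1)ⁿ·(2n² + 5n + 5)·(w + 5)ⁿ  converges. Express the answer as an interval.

(-6, -4)

The ratio of consecutive coefficients is (2(n+1)² + 5(n+1) + 5)/(2n² + 5n + 5) → 1.
Convergence for |w + 5| < 1, so R = 1.
When w = -4, the n-th term does not approach 0; divergence by the term test.
At w = -6: the terms do not tend to 0, so the series diverges.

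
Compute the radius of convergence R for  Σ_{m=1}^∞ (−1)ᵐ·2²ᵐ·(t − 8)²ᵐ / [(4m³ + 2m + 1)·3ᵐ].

R = √3/2

By the ratio test, |a_{m+1}/a_m| = [(4m³ + 2m + 1)/(4(m+1)³ + 2(m+1) + 1)] · 4/3 → 4/3.
Successive powers of (t − 8) differ by 2, so the series converges when |t − 8|² · 4/3 < 1, i.e. |t − 8| < √(3/4). So R = √3/2.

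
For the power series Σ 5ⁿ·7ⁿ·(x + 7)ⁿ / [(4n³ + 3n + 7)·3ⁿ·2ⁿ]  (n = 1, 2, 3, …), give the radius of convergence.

By the ratio test, |a_{n+1}/a_n| = [(4n³ + 3n + 7)/(4(n+1)³ + 3(n+1) + 7)] · 5·7/(3·2) → 35/6.
Hence the series converges for |x + 7| < 1/(35/6) = 6/35, so the radius of convergence is 6/35.

R = 6/35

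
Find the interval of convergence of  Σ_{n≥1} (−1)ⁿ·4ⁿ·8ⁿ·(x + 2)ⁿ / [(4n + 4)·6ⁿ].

By the ratio test, |a_{n+1}/a_n| = [(4n + 4)/(4(n+1) + 4)] · 4·8/6 → 16/3.
Convergence for |x + 2| · 16/3 < 1, i.e. |x + 2| < 3/16. So R = 3/16.
At x = -29/16: an alternating series whose terms decrease to 0 in absolute value, so it converges by the Leibniz criterion.
Check x = -35/16: the terms behave like c/n; limit comparison with the harmonic series gives divergence.

(-35/16, -29/16]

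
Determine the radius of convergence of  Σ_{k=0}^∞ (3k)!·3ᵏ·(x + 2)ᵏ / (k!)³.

R = 1/81

Apply the ratio test: |a_{k+1}| / |a_k| = (3k+1)·(3k+2)·(3k+3)/(k+1)³ · 3, which tends to 81 as k → ∞.
Hence the series converges for |x + 2| < 1/(81) = 1/81, so the radius of convergence is 1/81.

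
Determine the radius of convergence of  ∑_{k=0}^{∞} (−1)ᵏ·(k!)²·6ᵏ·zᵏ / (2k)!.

Apply the ratio test: |a_{k+1}| / |a_k| = (k+1)²/[(2k+1)·(2k+2)] · 6, which tends to 3/2 as k → ∞.
Convergence for |z| · 3/2 < 1, i.e. |z| < 2/3. So R = 2/3.

R = 2/3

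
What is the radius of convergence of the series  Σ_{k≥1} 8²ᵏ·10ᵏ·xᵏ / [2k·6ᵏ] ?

Apply the ratio test: |a_{k+1}| / |a_k| = [2k/2(k+1)] · 64·10/6, which tends to 320/3 as k → ∞.
Thus R = 1/(320/3) = 3/320.

R = 3/320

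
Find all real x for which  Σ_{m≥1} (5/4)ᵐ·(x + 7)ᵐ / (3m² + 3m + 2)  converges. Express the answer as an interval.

The ratio of consecutive coefficients is [(3m² + 3m + 2)/(3(m+1)² + 3(m+1) + 2)] · 5/4 → 5/4.
Thus R = 1/(5/4) = 4/5.
At x = -31/5: absolute convergence follows by limit comparison with Σ 1/m².
Check x = -39/5: the terms are on the order of 1/m², so the series converges absolutely by comparison with the p-series (p = 2 > 1).

[-39/5, -31/5]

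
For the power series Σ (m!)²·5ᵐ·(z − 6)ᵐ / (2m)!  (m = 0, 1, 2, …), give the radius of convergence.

R = 4/5

The ratio of consecutive coefficients is (m+1)²/[(2m+1)·(2m+2)] · 5 → 5/4.
Thus R = 1/(5/4) = 4/5.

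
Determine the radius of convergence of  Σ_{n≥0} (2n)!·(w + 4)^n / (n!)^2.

R = 1/4

By the ratio test, |a_{n+1}/a_n| = (2n+1)·(2n+2)/(n+1)² → 4.
Thus R = 1/(4) = 1/4.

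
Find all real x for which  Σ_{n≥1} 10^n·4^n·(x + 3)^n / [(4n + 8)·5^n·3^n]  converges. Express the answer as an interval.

Apply the ratio test: |a_{n+1}| / |a_n| = [(4n + 8)/(4(n+1) + 8)] · 10·4/(5·3), which tends to 8/3 as n → ∞.
Convergence for |x + 3| · 8/3 < 1, i.e. |x + 3| < 3/8. So R = 3/8.
When x = -21/8, the terms are asymptotic to a nonzero constant times 1/n, so the series diverges by limit comparison with Σ 1/n.
When x = -27/8, convergence follows from the alternating series test (terms decrease monotonically to 0).

[-27/8, -21/8)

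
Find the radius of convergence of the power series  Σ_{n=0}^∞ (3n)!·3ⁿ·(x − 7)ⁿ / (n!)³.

Apply the ratio test: |a_{n+1}| / |a_n| = (3n+1)·(3n+2)·(3n+3)/(n+1)³ · 3, which tends to 81 as n → ∞.
Convergence for |x − 7| · 81 < 1, i.e. |x − 7| < 1/81. So R = 1/81.

R = 1/81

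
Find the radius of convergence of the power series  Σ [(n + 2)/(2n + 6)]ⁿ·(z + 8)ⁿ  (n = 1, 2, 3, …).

Root test: |a_n|^(1/n) = (n + 2)/(2n + 6) → 1/2.
The series converges when 1/2 · |z + 8| < 1, giving R = 2.

R = 2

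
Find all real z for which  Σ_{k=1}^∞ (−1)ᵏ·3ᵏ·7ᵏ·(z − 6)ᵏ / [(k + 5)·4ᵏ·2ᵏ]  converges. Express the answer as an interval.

Ratio test: |a_{k+1}/a_k| = [(k + 5)/((k+1) + 5)] · 3·7/(4·2) → 21/8 as k → ∞.
Thus R = 1/(21/8) = 8/21.
When z = 134/21, an alternating series whose terms decrease to 0 in absolute value, so it converges by the Leibniz criterion.
Endpoint z = 118/21: the terms behave like c/k; limit comparison with the harmonic series gives divergence.

(118/21, 134/21]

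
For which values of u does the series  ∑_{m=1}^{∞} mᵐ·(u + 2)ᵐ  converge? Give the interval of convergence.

{-2}

Root test: |a_m|^(1/m) = m → ∞.
Since the m-th root of |a_m| is unbounded, the series converges only at u = -2; R = 0.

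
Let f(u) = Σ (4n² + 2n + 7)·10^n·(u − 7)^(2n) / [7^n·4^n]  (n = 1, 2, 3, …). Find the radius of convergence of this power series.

Apply the ratio test: |a_{n+1}| / |a_n| = [(4(n+1)² + 2(n+1) + 7)/(4n² + 2n + 7)] · 10/(7·4), which tends to 5/14 as n → ∞.
Successive powers of (u − 7) differ by 2, so the series converges when |u − 7|² · 5/14 < 1, i.e. |u − 7| < √(14/5). So R = √70/5.

R = √70/5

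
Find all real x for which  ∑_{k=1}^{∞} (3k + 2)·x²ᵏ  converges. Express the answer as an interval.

(-1, 1)

By the ratio test, |a_{k+1}/a_k| = (3(k+1) + 2)/(3k + 2) → 1.
Writing y = x², the series in y has radius 1, so |x| < √(1) = 1 and R = 1.
Check x = 1: the terms have absolute value of order k, which does not tend to 0, so the series diverges by the divergence test.
At x = -1: the terms have absolute value of order k, which does not tend to 0, so the series diverges by the divergence test.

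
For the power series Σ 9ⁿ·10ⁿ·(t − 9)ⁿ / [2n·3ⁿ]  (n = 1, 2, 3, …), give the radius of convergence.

The ratio of consecutive coefficients is [2n/2(n+1)] · 9·10/3 → 30.
Convergence for |t − 9| · 30 < 1, i.e. |t − 9| < 1/30. So R = 1/30.

R = 1/30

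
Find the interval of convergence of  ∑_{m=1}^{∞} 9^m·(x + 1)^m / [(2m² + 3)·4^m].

[-13/9, -5/9]

Ratio test: |a_{m+1}/a_m| = [(2m² + 3)/(2(m+1)² + 3)] · 9/4 → 9/4 as m → ∞.
Convergence for |x + 1| · 9/4 < 1, i.e. |x + 1| < 4/9. So R = 4/9.
When x = -5/9, absolute convergence follows by limit comparison with Σ 1/m².
At x = -13/9: the series is dominated by a constant times Σ 1/m², which converges (p = 2 > 1).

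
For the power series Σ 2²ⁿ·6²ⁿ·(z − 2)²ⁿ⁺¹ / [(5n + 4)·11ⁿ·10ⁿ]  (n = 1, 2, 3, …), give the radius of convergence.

R = √110/12

The ratio of consecutive coefficients is [(5n + 4)/(5(n+1) + 4)] · 4·36/(11·10) → 72/55.
Successive powers of (z − 2) differ by 2, so the series converges when |z − 2|² · 72/55 < 1, i.e. |z − 2| < √(55/72). So R = √110/12.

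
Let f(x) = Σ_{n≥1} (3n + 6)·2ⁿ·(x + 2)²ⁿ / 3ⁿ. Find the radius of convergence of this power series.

R = √6/2

By the ratio test, |a_{n+1}/a_n| = [(3(n+1) + 6)/(3n + 6)] · 2/3 → 2/3.
Writing y = (x + 2)², the series in y has radius 3/2, so |x + 2| < √(3/2) and R = √6/2.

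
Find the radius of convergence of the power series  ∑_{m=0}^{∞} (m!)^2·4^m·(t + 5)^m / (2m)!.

R = 1

By the ratio test, |a_{m+1}/a_m| = (m+1)²/[(2m+1)·(2m+2)] · 4 → 1.
Hence R = 1.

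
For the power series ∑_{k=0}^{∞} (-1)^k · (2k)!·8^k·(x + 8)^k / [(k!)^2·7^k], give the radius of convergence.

R = 7/32

The ratio of consecutive coefficients is (2k+1)·(2k+2)/(k+1)² · 8/7 → 32/7.
Hence the series converges for |x + 8| < 1/(32/7) = 7/32, so the radius of convergence is 7/32.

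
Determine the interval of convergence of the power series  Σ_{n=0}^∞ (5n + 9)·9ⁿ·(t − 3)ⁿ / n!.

Apply the ratio test: |a_{n+1}| / |a_n| = (5(n+1) + 9)/(5n + 9) · 9 · 1/(n+1), which tends to 0 as n → ∞.
The limit is 0, so the series converges for all t; R = ∞.

(−∞, ∞)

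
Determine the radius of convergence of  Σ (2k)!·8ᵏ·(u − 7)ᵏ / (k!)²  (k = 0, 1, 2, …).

The ratio of consecutive coefficients is (2k+1)·(2k+2)/(k+1)² · 8 → 32.
Hence the series converges for |u − 7| < 1/(32) = 1/32, so the radius of convergence is 1/32.

R = 1/32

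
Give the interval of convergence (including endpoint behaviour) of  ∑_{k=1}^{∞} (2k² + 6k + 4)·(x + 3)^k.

Apply the ratio test: |a_{k+1}| / |a_k| = (2(k+1)² + 6(k+1) + 4)/(2k² + 6k + 4), which tends to 1 as k → ∞.
Hence R = 1.
Check x = -2: the terms do not tend to 0, so the series diverges.
Check x = -4: the k-th term does not approach 0; divergence by the term test.

(-4, -2)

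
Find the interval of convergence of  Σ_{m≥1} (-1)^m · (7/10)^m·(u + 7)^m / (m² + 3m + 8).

Ratio test: |a_{m+1}/a_m| = [(m² + 3m + 8)/((m+1)² + 3(m+1) + 8)] · 7/10 → 7/10 as m → ∞.
Convergence for |u + 7| · 7/10 < 1, i.e. |u + 7| < 10/7. So R = 10/7.
When u = -39/7, absolute convergence follows by limit comparison with Σ 1/m².
At u = -59/7: the series is dominated by a constant times Σ 1/m², which converges (p = 2 > 1).

[-59/7, -39/7]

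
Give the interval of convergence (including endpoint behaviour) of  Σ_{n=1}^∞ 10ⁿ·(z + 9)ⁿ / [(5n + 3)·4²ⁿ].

The ratio of consecutive coefficients is [(5n + 3)/(5(n+1) + 3)] · 10/16 → 5/8.
Convergence for |z + 9| · 5/8 < 1, i.e. |z + 9| < 8/5. So R = 8/5.
When z = -37/5, the terms are asymptotic to a nonzero constant times 1/n, so the series diverges by limit comparison with Σ 1/n.
At z = -53/5: an alternating series whose terms decrease to 0 in absolute value, so it converges by the Leibniz criterion.

[-53/5, -37/5)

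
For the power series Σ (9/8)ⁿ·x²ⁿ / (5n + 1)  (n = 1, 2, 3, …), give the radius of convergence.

The ratio of consecutive coefficients is [(5n + 1)/(5(n+1) + 1)] · 9/8 → 9/8.
Successive powers of x differ by 2, so the series converges when |x|² · 9/8 < 1, i.e. |x| < √(8/9). So R = 2√2/3.

R = 2√2/3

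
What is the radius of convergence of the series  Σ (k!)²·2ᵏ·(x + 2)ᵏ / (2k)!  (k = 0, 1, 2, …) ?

Ratio test: |a_{k+1}/a_k| = (k+1)²/[(2k+1)·(2k+2)] · 2 → 1/2 as k → ∞.
Thus R = 1/(1/2) = 2.

R = 2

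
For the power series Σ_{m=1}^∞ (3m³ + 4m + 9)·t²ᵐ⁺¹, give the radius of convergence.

R = 1

Ratio test: |a_{m+1}/a_m| = (3(m+1)³ + 4(m+1) + 9)/(3m³ + 4m + 9) → 1 as m → ∞.
Successive powers of t differ by 2, so the series converges when |t|² · 1 < 1, i.e. |t| < √(1) = 1. So R = 1.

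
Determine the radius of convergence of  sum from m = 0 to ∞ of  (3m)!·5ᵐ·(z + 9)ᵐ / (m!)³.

R = 1/135

Apply the ratio test: |a_{m+1}| / |a_m| = (3m+1)·(3m+2)·(3m+3)/(m+1)³ · 5, which tends to 135 as m → ∞.
Convergence for |z + 9| · 135 < 1, i.e. |z + 9| < 1/135. So R = 1/135.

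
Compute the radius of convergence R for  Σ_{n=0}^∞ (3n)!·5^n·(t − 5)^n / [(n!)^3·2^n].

The ratio of consecutive coefficients is (3n+1)·(3n+2)·(3n+3)/(n+1)³ · 5/2 → 135/2.
Hence the series converges for |t − 5| < 1/(135/2) = 2/135, so the radius of convergence is 2/135.

R = 2/135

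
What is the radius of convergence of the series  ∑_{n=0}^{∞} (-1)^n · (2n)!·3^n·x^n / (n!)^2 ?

R = 1/12

The ratio of consecutive coefficients is (2n+1)·(2n+2)/(n+1)² · 3 → 12.
The series converges when 12 · |x| < 1, giving R = 1/12.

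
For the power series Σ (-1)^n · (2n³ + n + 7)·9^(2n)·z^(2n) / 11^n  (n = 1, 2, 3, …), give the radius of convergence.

R = √11/9

The ratio of consecutive coefficients is [(2(n+1)³ + (n+1) + 7)/(2n³ + n + 7)] · 81/11 → 81/11.
Successive powers of z differ by 2, so the series converges when |z|² · 81/11 < 1, i.e. |z| < √(11/81). So R = √11/9.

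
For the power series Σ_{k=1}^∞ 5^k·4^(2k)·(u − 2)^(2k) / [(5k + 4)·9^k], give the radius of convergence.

Ratio test: |a_{k+1}/a_k| = [(5k + 4)/(5(k+1) + 4)] · 5·16/9 → 80/9 as k → ∞.
Since the exponent of (u − 2) increases by 2 each term, convergence requires |u − 2|² < 9/80, hence R = 3√5/20.

R = 3√5/20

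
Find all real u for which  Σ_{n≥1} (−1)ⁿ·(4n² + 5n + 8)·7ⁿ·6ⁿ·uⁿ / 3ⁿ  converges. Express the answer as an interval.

(-1/14, 1/14)

Ratio test: |a_{n+1}/a_n| = [(4(n+1)² + 5(n+1) + 8)/(4n² + 5n + 8)] · 7·6/3 → 14 as n → ∞.
The series converges when 14 · |u| < 1, giving R = 1/14.
When u = 1/14, the terms do not tend to 0, so the series diverges.
When u = -1/14, the terms have absolute value of order n², which does not tend to 0, so the series diverges by the divergence test.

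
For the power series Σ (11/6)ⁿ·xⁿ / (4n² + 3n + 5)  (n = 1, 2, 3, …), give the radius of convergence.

The ratio of consecutive coefficients is [(4n² + 3n + 5)/(4(n+1)² + 3(n+1) + 5)] · 11/6 → 11/6.
Thus R = 1/(11/6) = 6/11.

R = 6/11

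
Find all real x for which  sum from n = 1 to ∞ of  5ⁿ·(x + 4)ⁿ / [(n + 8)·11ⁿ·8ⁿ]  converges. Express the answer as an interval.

The ratio of consecutive coefficients is [(n + 8)/((n+1) + 8)] · 5/(11·8) → 5/88.
The series converges when 5/88 · |x + 4| < 1, giving R = 88/5.
Endpoint x = 68/5: comparison with the harmonic series Σ 1/n shows the series diverges.
Endpoint x = -108/5: the terms alternate in sign and decrease monotonically to 0 in absolute value (size ~ c/n), so the alternating series test gives convergence.

[-108/5, 68/5)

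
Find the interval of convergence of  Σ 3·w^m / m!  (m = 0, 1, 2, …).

Apply the ratio test: |a_{m+1}| / |a_m| = 3/3 · 1/(m+1), which tends to 0 as m → ∞.
Since the limit is 0 < 1 for every w, the series converges on all of ℝ and R = ∞.

(−∞, ∞)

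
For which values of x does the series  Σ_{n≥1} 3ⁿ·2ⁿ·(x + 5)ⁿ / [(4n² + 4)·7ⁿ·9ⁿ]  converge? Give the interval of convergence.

[-31/2, 11/2]

By the ratio test, |a_{n+1}/a_n| = [(4n² + 4)/(4(n+1)² + 4)] · 3·2/(7·9) → 2/21.
Convergence for |x + 5| · 2/21 < 1, i.e. |x + 5| < 21/2. So R = 21/2.
At x = 11/2: the series is dominated by a constant times Σ 1/n², which converges (p = 2 > 1).
Check x = -31/2: the series is dominated by a constant times Σ 1/n², which converges (p = 2 > 1).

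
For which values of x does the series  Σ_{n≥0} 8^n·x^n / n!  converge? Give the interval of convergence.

Apply the ratio test: |a_{n+1}| / |a_n| = 8 · 1/(n+1), which tends to 0 as n → ∞.
Since the limit is 0 < 1 for every x, the series converges on all of ℝ and R = ∞.

(−∞, ∞)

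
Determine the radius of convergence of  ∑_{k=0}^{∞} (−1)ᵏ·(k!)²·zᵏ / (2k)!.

Apply the ratio test: |a_{k+1}| / |a_k| = (k+1)²/[(2k+1)·(2k+2)], which tends to 1/4 as k → ∞.
The series converges when 1/4 · |z| < 1, giving R = 4.

R = 4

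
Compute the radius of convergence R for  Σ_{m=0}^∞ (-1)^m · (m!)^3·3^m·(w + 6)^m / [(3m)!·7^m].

R = 63

By the ratio test, |a_{m+1}/a_m| = (m+1)³/[(3m+1)·(3m+2)·(3m+3)] · 3/7 → 1/63.
Thus R = 1/(1/63) = 63.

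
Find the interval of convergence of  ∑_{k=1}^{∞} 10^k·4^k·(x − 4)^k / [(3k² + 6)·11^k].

[149/40, 171/40]

The ratio of consecutive coefficients is [(3k² + 6)/(3(k+1)² + 6)] · 10·4/11 → 40/11.
Hence the series converges for |x − 4| < 1/(40/11) = 11/40, so the radius of convergence is 11/40.
When x = 171/40, absolute convergence follows by limit comparison with Σ 1/k².
Check x = 149/40: the series is dominated by a constant times Σ 1/k², which converges (p = 2 > 1).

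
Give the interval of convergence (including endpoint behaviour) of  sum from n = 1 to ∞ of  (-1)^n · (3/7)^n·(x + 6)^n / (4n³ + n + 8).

Apply the ratio test: |a_{n+1}| / |a_n| = [(4n³ + n + 8)/(4(n+1)³ + (n+1) + 8)] · 3/7, which tends to 3/7 as n → ∞.
Thus R = 1/(3/7) = 7/3.
When x = -11/3, absolute convergence follows by limit comparison with Σ 1/n³.
When x = -25/3, the terms are on the order of 1/n³, so the series converges absolutely by comparison with the p-series (p = 3 > 1).

[-25/3, -11/3]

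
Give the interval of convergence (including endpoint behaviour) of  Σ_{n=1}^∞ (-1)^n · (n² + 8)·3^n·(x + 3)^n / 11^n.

(-20/3, 2/3)

By the ratio test, |a_{n+1}/a_n| = [((n+1)² + 8)/(n² + 8)] · 3/11 → 3/11.
Hence the series converges for |x + 3| < 1/(3/11) = 11/3, so the radius of convergence is 11/3.
Endpoint x = 2/3: the n-th term does not approach 0; divergence by the term test.
Endpoint x = -20/3: the n-th term does not approach 0; divergence by the term test.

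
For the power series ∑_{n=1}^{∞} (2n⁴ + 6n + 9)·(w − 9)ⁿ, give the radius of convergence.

By the ratio test, |a_{n+1}/a_n| = (2(n+1)⁴ + 6(n+1) + 9)/(2n⁴ + 6n + 9) → 1.
Convergence for |w − 9| < 1, so R = 1.

R = 1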